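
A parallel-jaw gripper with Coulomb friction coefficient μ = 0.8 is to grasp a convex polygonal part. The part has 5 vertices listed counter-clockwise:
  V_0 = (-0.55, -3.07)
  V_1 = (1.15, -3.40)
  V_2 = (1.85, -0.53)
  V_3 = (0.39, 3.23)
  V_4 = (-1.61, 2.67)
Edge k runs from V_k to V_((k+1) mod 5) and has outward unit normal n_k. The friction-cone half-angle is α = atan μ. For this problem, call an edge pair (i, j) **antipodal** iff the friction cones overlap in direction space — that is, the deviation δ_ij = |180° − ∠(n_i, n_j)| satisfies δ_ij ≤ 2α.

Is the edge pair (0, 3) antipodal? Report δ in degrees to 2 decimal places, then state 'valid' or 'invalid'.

α = atan 0.8 = 38.66°;  2α = 77.32°
edge 0: e_0 = (+1.70, -0.33);  n_0 = (-0.1906, -0.9817)
edge 3: e_3 = (-2.00, -0.56);  n_3 = (-0.2696, +0.9630)
∠(n_0, n_3) = 153.37°
δ = |180° − 153.37°| = 26.63°
26.63° ≤ 2α = 77.32°  →  valid

δ = 26.63°, valid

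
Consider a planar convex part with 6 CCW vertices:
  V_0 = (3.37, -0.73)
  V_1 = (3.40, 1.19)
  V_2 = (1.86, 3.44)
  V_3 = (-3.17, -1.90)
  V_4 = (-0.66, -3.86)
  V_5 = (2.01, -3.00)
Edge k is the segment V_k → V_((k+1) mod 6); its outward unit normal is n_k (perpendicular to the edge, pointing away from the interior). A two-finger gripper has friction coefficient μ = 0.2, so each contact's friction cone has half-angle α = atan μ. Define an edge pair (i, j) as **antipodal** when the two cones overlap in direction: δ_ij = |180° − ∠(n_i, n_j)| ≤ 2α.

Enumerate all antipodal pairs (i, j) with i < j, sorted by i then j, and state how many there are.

α = atan 0.2 = 11.31°;  2α = 22.62°
n_0 = (+0.9999, -0.0156)
n_1 = (+0.8252, +0.5648)
n_2 = (-0.7279, +0.6857)
n_3 = (-0.6155, -0.7882)
n_4 = (+0.3066, -0.9518)
n_5 = (+0.8578, -0.5139)
  (0,1): δ = 144.72°  ·
  (0,2): δ = 42.39°  ·
  (0,3): δ = 52.91°  ·
  (0,4): δ = 108.75°  ·
  (0,5): δ = 149.97°  ·
  (1,2): δ = 77.68°  ·
  (1,3): δ = 17.63°  ✓
  (1,4): δ = 73.46°  ·
  (1,5): δ = 114.68°  ·
  (2,3): δ = 84.70°  ·
  (2,4): δ = 28.86°  ·
  (2,5): δ = 12.36°  ✓
  (3,4): δ = 124.16°  ·
  (3,5): δ = 82.94°  ·
  (4,5): δ = 138.78°  ·
antipodal pairs: 2

count = 2; pairs: (1,3), (2,5)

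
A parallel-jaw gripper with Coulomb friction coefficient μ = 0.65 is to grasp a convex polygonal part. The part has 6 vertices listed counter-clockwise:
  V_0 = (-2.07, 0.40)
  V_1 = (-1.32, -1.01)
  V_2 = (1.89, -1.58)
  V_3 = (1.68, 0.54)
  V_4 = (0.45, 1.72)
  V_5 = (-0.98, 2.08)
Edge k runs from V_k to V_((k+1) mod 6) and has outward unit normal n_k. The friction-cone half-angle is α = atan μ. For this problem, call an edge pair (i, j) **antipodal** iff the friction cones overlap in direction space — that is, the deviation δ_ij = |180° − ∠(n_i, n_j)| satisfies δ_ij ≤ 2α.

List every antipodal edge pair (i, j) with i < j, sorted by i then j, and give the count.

count = 6; pairs: (0,2), (0,3), (0,4), (1,3), (1,4), (2,5)

α = atan 0.65 = 33.02°;  2α = 66.05°
n_0 = (-0.8829, -0.4696)
n_1 = (-0.1748, -0.9846)
n_2 = (+0.9951, +0.0986)
n_3 = (+0.6923, +0.7216)
n_4 = (+0.2441, +0.9697)
n_5 = (-0.8389, +0.5443)
  (0,1): δ = 128.08°  ·
  (0,2): δ = 22.35°  ✓
  (0,3): δ = 18.18°  ✓
  (0,4): δ = 47.86°  ✓
  (0,5): δ = 119.01°  ·
  (1,2): δ = 74.27°  ·
  (1,3): δ = 33.74°  ✓
  (1,4): δ = 4.06°  ✓
  (1,5): δ = 67.09°  ·
  (2,3): δ = 139.47°  ·
  (2,4): δ = 109.79°  ·
  (2,5): δ = 38.63°  ✓
  (3,4): δ = 150.32°  ·
  (3,5): δ = 79.16°  ·
  (4,5): δ = 108.85°  ·
antipodal pairs: 6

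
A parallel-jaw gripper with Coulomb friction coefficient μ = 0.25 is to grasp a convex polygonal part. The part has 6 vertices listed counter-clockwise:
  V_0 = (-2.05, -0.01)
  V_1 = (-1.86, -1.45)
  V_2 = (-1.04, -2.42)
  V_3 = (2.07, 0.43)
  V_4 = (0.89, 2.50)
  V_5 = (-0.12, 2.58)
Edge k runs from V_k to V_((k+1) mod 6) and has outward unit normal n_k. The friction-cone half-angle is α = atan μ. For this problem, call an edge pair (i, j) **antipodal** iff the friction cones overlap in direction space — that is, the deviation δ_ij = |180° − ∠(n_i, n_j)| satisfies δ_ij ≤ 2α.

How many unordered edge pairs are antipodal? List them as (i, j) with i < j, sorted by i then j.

count = 3; pairs: (0,3), (1,3), (2,5)

α = atan 0.25 = 14.04°;  2α = 28.07°
n_0 = (-0.9914, -0.1308)
n_1 = (-0.7637, -0.6456)
n_2 = (+0.6756, -0.7373)
n_3 = (+0.8688, +0.4952)
n_4 = (+0.0790, +0.9969)
n_5 = (-0.8019, +0.5975)
  (0,1): δ = 147.31°  ·
  (0,2): δ = 55.01°  ·
  (0,3): δ = 22.17°  ✓
  (0,4): δ = 77.95°  ·
  (0,5): δ = 135.79°  ·
  (1,2): δ = 87.71°  ·
  (1,3): δ = 10.52°  ✓
  (1,4): δ = 45.26°  ·
  (1,5): δ = 103.10°  ·
  (2,3): δ = 102.82°  ·
  (2,4): δ = 47.03°  ·
  (2,5): δ = 10.81°  ✓
  (3,4): δ = 124.21°  ·
  (3,5): δ = 66.38°  ·
  (4,5): δ = 122.16°  ·
antipodal pairs: 3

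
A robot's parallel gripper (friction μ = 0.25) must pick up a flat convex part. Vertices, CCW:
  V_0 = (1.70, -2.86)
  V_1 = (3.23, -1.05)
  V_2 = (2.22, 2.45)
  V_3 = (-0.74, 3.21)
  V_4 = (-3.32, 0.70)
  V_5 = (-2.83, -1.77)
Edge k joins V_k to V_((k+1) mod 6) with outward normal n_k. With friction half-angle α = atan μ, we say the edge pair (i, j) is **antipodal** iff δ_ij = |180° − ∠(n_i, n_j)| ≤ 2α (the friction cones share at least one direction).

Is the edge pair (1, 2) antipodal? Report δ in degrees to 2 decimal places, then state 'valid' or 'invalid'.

δ = 120.50°, invalid

α = atan 0.25 = 14.04°;  2α = 28.07°
edge 1: e_1 = (-1.01, +3.50);  n_1 = (+0.9608, +0.2773)
edge 2: e_2 = (-2.96, +0.76);  n_2 = (+0.2487, +0.9686)
∠(n_1, n_2) = 59.50°
δ = |180° − 59.50°| = 120.50°
120.50° > 2α = 28.07°  →  invalid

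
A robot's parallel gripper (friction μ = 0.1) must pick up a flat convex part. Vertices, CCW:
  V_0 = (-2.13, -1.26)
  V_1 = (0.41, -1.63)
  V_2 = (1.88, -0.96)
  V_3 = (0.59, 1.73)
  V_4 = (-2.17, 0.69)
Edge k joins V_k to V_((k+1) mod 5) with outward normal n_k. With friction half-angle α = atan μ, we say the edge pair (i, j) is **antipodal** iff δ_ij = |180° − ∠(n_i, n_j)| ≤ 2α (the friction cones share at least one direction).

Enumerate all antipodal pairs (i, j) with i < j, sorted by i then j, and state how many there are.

count = 1; pairs: (1,3)

α = atan 0.1 = 5.71°;  2α = 11.42°
n_0 = (-0.1441, -0.9896)
n_1 = (+0.4147, -0.9099)
n_2 = (+0.9017, +0.4324)
n_3 = (-0.3526, +0.9358)
n_4 = (-0.9998, -0.0205)
  (0,1): δ = 147.21°  ·
  (0,2): δ = 56.09°  ·
  (0,3): δ = 28.93°  ·
  (0,4): δ = 99.46°  ·
  (1,2): δ = 88.88°  ·
  (1,3): δ = 3.86°  ✓
  (1,4): δ = 66.67°  ·
  (2,3): δ = 94.97°  ·
  (2,4): δ = 24.45°  ·
  (3,4): δ = 109.47°  ·
antipodal pairs: 1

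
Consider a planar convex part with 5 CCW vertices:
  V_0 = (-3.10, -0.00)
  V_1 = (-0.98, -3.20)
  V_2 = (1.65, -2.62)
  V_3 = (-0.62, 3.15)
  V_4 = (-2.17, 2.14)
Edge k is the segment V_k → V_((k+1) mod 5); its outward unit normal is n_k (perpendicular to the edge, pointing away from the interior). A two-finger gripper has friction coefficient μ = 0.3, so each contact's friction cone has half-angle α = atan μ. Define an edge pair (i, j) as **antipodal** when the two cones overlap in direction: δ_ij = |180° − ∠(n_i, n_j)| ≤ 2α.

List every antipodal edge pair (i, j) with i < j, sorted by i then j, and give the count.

α = atan 0.3 = 16.70°;  2α = 33.40°
n_0 = (-0.8336, -0.5523)
n_1 = (+0.2154, -0.9765)
n_2 = (+0.9306, +0.3661)
n_3 = (-0.5459, +0.8378)
n_4 = (-0.9171, +0.3986)
  (0,1): δ = 111.09°  ·
  (0,2): δ = 12.05°  ✓
  (0,3): δ = 89.56°  ·
  (0,4): δ = 122.99°  ·
  (1,2): δ = 80.96°  ·
  (1,3): δ = 20.65°  ✓
  (1,4): δ = 54.07°  ·
  (2,3): δ = 78.39°  ·
  (2,4): δ = 44.96°  ·
  (3,4): δ = 146.58°  ·
antipodal pairs: 2

count = 2; pairs: (0,2), (1,3)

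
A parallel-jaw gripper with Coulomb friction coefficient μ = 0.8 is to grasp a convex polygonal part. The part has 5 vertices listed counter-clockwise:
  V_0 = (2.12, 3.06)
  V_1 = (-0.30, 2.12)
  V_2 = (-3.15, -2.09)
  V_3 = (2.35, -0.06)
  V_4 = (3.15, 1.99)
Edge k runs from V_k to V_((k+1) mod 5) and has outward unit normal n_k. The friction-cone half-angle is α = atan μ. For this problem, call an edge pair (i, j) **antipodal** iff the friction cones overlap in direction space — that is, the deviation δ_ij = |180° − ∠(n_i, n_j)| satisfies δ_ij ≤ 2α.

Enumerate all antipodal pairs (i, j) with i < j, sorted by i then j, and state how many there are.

count = 5; pairs: (0,2), (0,3), (1,2), (1,3), (2,4)

α = atan 0.8 = 38.66°;  2α = 77.32°
n_0 = (-0.3621, +0.9321)
n_1 = (-0.8281, +0.5606)
n_2 = (+0.3463, -0.9381)
n_3 = (+0.9316, -0.3635)
n_4 = (+0.7204, +0.6935)
  (0,1): δ = 145.32°  ·
  (0,2): δ = 0.97°  ✓
  (0,3): δ = 47.45°  ✓
  (0,4): δ = 112.68°  ·
  (1,2): δ = 35.64°  ✓
  (1,3): δ = 12.78°  ✓
  (1,4): δ = 78.01°  ·
  (2,3): δ = 131.58°  ·
  (2,4): δ = 66.35°  ✓
  (3,4): δ = 114.77°  ·
antipodal pairs: 5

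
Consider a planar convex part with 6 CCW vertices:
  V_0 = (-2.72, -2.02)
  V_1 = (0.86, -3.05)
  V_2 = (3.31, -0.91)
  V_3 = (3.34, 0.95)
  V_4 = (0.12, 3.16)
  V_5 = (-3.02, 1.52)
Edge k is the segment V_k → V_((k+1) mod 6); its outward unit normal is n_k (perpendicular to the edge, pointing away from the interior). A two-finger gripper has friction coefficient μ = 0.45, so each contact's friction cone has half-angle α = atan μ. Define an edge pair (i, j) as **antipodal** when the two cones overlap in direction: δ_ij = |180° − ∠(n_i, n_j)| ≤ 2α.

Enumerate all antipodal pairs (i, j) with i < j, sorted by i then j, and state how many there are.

count = 4; pairs: (0,3), (0,4), (1,4), (2,5)

α = atan 0.45 = 24.23°;  2α = 48.46°
n_0 = (-0.2765, -0.9610)
n_1 = (+0.6579, -0.7531)
n_2 = (+0.9999, -0.0161)
n_3 = (+0.5659, +0.8245)
n_4 = (-0.4630, +0.8864)
n_5 = (-0.9964, -0.0844)
  (0,1): δ = 122.81°  ·
  (0,2): δ = 74.87°  ·
  (0,3): δ = 18.41°  ✓
  (0,4): δ = 43.63°  ✓
  (0,5): δ = 110.90°  ·
  (1,2): δ = 132.06°  ·
  (1,3): δ = 75.60°  ·
  (1,4): δ = 13.56°  ✓
  (1,5): δ = 53.71°  ·
  (2,3): δ = 123.54°  ·
  (2,4): δ = 61.50°  ·
  (2,5): δ = 5.77°  ✓
  (3,4): δ = 117.96°  ·
  (3,5): δ = 50.69°  ·
  (4,5): δ = 112.73°  ·
antipodal pairs: 4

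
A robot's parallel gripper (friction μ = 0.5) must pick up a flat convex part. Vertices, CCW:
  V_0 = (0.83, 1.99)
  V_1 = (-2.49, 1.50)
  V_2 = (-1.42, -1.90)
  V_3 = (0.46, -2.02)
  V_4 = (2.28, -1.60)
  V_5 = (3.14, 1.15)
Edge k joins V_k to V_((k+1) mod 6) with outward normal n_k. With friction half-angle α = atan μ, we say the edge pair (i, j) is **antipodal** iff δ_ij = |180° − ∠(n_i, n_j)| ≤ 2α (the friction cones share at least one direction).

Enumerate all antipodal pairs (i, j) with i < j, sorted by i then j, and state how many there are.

count = 6; pairs: (0,2), (0,3), (1,4), (1,5), (2,5), (3,5)

α = atan 0.5 = 26.57°;  2α = 53.13°
n_0 = (-0.1460, +0.9893)
n_1 = (-0.9539, -0.3002)
n_2 = (-0.0637, -0.9980)
n_3 = (+0.2249, -0.9744)
n_4 = (+0.9544, -0.2985)
n_5 = (+0.3417, +0.9398)
  (0,1): δ = 80.93°  ·
  (0,2): δ = 12.05°  ✓
  (0,3): δ = 4.60°  ✓
  (0,4): δ = 64.24°  ·
  (0,5): δ = 151.62°  ·
  (1,2): δ = 111.12°  ·
  (1,3): δ = 94.47°  ·
  (1,4): δ = 34.83°  ✓
  (1,5): δ = 52.55°  ✓
  (2,3): δ = 163.35°  ·
  (2,4): δ = 103.71°  ·
  (2,5): δ = 16.33°  ✓
  (3,4): δ = 120.36°  ·
  (3,5): δ = 32.98°  ✓
  (4,5): δ = 92.62°  ·
antipodal pairs: 6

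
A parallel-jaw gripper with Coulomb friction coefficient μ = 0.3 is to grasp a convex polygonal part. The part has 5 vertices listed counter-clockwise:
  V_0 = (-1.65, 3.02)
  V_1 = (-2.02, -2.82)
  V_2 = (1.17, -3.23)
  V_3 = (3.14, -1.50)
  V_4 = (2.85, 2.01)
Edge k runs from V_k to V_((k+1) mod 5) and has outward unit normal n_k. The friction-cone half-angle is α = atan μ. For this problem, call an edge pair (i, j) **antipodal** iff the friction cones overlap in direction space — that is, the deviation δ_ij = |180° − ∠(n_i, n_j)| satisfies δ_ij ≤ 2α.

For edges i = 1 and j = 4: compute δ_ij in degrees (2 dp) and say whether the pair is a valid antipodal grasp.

δ = 5.33°, valid

α = atan 0.3 = 16.70°;  2α = 33.40°
edge 1: e_1 = (+3.19, -0.41);  n_1 = (-0.1275, -0.9918)
edge 4: e_4 = (-4.50, +1.01);  n_4 = (+0.2190, +0.9757)
∠(n_1, n_4) = 174.67°
δ = |180° − 174.67°| = 5.33°
5.33° ≤ 2α = 33.40°  →  valid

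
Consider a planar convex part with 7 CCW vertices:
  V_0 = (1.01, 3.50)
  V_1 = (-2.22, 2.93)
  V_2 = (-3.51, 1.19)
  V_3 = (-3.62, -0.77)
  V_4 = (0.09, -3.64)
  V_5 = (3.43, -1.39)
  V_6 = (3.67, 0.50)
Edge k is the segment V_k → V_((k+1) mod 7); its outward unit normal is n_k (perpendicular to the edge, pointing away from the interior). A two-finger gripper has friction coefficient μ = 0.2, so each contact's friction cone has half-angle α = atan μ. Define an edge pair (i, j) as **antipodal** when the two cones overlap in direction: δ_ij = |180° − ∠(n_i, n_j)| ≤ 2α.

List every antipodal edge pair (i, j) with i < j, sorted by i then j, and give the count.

count = 3; pairs: (1,4), (2,5), (3,6)

α = atan 0.2 = 11.31°;  2α = 22.62°
n_0 = (-0.1738, +0.9848)
n_1 = (-0.8033, +0.5956)
n_2 = (-0.9984, +0.0560)
n_3 = (-0.6119, -0.7910)
n_4 = (+0.5587, -0.8294)
n_5 = (+0.9920, -0.1260)
n_6 = (+0.7482, +0.6634)
  (0,1): δ = 136.56°  ·
  (0,2): δ = 103.22°  ·
  (0,3): δ = 47.73°  ·
  (0,4): δ = 23.96°  ·
  (0,5): δ = 72.76°  ·
  (0,6): δ = 121.55°  ·
  (1,2): δ = 146.66°  ·
  (1,3): δ = 91.17°  ·
  (1,4): δ = 19.48°  ✓
  (1,5): δ = 29.32°  ·
  (1,6): δ = 78.11°  ·
  (2,3): δ = 124.51°  ·
  (2,4): δ = 52.82°  ·
  (2,5): δ = 4.02°  ✓
  (2,6): δ = 44.77°  ·
  (3,4): δ = 108.31°  ·
  (3,5): δ = 59.51°  ·
  (3,6): δ = 10.71°  ✓
  (4,5): δ = 131.20°  ·
  (4,6): δ = 82.40°  ·
  (5,6): δ = 131.20°  ·
antipodal pairs: 3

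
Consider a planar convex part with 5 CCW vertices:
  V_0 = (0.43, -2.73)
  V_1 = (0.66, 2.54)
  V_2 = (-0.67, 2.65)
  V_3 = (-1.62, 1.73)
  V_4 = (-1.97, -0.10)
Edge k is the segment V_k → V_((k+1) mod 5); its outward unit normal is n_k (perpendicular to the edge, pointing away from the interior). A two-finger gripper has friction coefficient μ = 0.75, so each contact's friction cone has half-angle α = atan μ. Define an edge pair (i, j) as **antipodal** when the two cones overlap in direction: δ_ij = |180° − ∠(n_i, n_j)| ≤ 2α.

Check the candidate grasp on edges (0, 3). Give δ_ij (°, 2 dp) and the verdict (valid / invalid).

δ = 8.33°, valid

α = atan 0.75 = 36.87°;  2α = 73.74°
edge 0: e_0 = (+0.23, +5.27);  n_0 = (+0.9990, -0.0436)
edge 3: e_3 = (-0.35, -1.83);  n_3 = (-0.9822, +0.1879)
∠(n_0, n_3) = 171.67°
δ = |180° − 171.67°| = 8.33°
8.33° ≤ 2α = 73.74°  →  valid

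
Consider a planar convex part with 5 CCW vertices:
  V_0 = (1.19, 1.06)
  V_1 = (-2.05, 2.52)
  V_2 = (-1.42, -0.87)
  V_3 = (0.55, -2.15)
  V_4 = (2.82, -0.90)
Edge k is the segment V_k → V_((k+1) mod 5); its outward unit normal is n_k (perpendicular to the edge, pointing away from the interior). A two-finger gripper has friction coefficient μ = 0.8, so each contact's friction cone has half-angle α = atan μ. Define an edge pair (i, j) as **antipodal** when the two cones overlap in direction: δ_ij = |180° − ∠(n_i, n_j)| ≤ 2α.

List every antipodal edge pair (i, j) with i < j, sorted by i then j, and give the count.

count = 6; pairs: (0,1), (0,2), (0,3), (1,3), (1,4), (2,4)

α = atan 0.8 = 38.66°;  2α = 77.32°
n_0 = (+0.4108, +0.9117)
n_1 = (-0.9832, -0.1827)
n_2 = (-0.5448, -0.8385)
n_3 = (+0.4824, -0.8760)
n_4 = (+0.7689, +0.6394)
  (0,1): δ = 55.22°  ✓
  (0,2): δ = 8.76°  ✓
  (0,3): δ = 53.10°  ✓
  (0,4): δ = 154.01°  ·
  (1,2): δ = 133.54°  ·
  (1,3): δ = 71.69°  ✓
  (1,4): δ = 29.22°  ✓
  (2,3): δ = 118.15°  ·
  (2,4): δ = 17.24°  ✓
  (3,4): δ = 79.09°  ·
antipodal pairs: 6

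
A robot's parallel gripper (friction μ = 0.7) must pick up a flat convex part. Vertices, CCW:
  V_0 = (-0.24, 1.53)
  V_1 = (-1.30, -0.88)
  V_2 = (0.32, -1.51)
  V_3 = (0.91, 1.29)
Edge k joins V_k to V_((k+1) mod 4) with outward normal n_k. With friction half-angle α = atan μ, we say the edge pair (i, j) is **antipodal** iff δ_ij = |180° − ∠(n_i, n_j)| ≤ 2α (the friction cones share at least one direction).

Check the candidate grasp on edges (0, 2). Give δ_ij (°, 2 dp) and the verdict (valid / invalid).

δ = 11.84°, valid

α = atan 0.7 = 34.99°;  2α = 69.98°
edge 0: e_0 = (-1.06, -2.41);  n_0 = (-0.9154, +0.4026)
edge 2: e_2 = (+0.59, +2.80);  n_2 = (+0.9785, -0.2062)
∠(n_0, n_2) = 168.16°
δ = |180° − 168.16°| = 11.84°
11.84° ≤ 2α = 69.98°  →  valid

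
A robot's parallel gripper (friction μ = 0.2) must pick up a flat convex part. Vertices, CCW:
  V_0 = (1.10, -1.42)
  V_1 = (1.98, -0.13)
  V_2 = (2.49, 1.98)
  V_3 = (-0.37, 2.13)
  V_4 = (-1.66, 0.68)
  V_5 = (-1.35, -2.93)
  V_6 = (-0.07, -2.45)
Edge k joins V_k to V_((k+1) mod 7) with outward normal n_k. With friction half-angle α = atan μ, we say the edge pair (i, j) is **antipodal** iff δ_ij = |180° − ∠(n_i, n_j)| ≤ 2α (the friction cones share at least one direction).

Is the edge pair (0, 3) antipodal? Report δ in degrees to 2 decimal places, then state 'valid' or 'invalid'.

α = atan 0.2 = 11.31°;  2α = 22.62°
edge 0: e_0 = (+0.88, +1.29);  n_0 = (+0.8261, -0.5635)
edge 3: e_3 = (-1.29, -1.45);  n_3 = (-0.7471, +0.6647)
∠(n_0, n_3) = 172.64°
δ = |180° − 172.64°| = 7.36°
7.36° ≤ 2α = 22.62°  →  valid

δ = 7.36°, valid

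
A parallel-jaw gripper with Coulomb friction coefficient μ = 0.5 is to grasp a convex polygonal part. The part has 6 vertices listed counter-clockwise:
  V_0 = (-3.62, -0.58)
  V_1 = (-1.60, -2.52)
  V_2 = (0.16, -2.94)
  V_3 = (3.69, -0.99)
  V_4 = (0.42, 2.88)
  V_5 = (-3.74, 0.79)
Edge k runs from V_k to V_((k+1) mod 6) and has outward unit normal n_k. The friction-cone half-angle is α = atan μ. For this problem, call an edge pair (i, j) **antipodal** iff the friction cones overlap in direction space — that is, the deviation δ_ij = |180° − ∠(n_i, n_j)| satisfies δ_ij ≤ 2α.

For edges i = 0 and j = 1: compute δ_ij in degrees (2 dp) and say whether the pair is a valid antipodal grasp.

δ = 149.58°, invalid

α = atan 0.5 = 26.57°;  2α = 53.13°
edge 0: e_0 = (+2.02, -1.94);  n_0 = (-0.6927, -0.7212)
edge 1: e_1 = (+1.76, -0.42);  n_1 = (-0.2321, -0.9727)
∠(n_0, n_1) = 30.42°
δ = |180° − 30.42°| = 149.58°
149.58° > 2α = 53.13°  →  invalid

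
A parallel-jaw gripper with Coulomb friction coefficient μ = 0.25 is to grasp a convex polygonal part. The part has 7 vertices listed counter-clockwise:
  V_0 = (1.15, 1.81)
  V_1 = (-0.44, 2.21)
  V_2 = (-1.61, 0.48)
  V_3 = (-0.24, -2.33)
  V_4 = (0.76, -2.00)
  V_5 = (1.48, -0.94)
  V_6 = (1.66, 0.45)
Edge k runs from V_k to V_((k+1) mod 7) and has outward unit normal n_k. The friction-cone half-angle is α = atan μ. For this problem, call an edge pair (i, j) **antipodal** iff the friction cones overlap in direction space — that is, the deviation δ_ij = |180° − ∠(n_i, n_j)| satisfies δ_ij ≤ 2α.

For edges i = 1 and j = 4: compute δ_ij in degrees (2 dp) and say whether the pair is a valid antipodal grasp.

δ = 0.12°, valid

α = atan 0.25 = 14.04°;  2α = 28.07°
edge 1: e_1 = (-1.17, -1.73);  n_1 = (-0.8283, +0.5602)
edge 4: e_4 = (+0.72, +1.06);  n_4 = (+0.8272, -0.5619)
∠(n_1, n_4) = 179.88°
δ = |180° − 179.88°| = 0.12°
0.12° ≤ 2α = 28.07°  →  valid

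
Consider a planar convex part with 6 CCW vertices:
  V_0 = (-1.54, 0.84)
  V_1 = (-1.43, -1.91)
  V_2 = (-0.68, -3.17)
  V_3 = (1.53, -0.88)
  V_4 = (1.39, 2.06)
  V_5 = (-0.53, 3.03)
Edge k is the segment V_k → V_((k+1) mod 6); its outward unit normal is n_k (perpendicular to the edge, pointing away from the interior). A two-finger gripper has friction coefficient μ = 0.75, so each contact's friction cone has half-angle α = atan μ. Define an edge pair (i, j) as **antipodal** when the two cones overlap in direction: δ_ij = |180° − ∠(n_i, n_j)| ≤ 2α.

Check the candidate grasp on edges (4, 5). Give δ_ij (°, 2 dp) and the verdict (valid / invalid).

α = atan 0.75 = 36.87°;  2α = 73.74°
edge 4: e_4 = (-1.92, +0.97);  n_4 = (+0.4509, +0.8926)
edge 5: e_5 = (-1.01, -2.19);  n_5 = (-0.9081, +0.4188)
∠(n_4, n_5) = 92.04°
δ = |180° − 92.04°| = 87.96°
87.96° > 2α = 73.74°  →  invalid

δ = 87.96°, invalid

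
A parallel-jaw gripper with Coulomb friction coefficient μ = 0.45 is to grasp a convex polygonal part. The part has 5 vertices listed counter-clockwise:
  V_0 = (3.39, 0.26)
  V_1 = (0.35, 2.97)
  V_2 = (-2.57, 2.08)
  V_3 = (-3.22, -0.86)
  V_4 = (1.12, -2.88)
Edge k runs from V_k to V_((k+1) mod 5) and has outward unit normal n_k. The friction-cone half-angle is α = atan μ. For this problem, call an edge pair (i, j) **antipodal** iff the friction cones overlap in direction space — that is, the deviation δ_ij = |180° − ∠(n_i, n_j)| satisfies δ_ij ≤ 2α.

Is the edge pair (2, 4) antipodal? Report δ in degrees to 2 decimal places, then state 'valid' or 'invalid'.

α = atan 0.45 = 24.23°;  2α = 48.46°
edge 2: e_2 = (-0.65, -2.94);  n_2 = (-0.9764, +0.2159)
edge 4: e_4 = (+2.27, +3.14);  n_4 = (+0.8104, -0.5859)
∠(n_2, n_4) = 156.60°
δ = |180° − 156.60°| = 23.40°
23.40° ≤ 2α = 48.46°  →  valid

δ = 23.40°, valid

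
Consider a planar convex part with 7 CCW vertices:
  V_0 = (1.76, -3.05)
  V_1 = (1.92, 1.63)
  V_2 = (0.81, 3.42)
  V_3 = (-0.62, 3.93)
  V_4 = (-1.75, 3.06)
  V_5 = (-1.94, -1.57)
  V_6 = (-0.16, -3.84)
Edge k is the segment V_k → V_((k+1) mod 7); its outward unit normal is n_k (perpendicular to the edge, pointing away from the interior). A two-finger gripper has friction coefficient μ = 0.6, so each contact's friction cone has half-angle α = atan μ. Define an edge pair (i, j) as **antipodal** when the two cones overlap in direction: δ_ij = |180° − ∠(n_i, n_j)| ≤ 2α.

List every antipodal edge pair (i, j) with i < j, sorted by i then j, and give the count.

α = atan 0.6 = 30.96°;  2α = 61.93°
n_0 = (+0.9994, -0.0342)
n_1 = (+0.8499, +0.5270)
n_2 = (+0.3359, +0.9419)
n_3 = (-0.6100, +0.7924)
n_4 = (-0.9992, +0.0410)
n_5 = (-0.7869, -0.6171)
n_6 = (+0.3805, -0.9248)
  (0,1): δ = 146.24°  ·
  (0,2): δ = 107.67°  ·
  (0,3): δ = 50.45°  ✓
  (0,4): δ = 0.39°  ✓
  (0,5): δ = 40.06°  ✓
  (0,6): δ = 114.32°  ·
  (1,2): δ = 141.43°  ·
  (1,3): δ = 84.21°  ·
  (1,4): δ = 34.15°  ✓
  (1,5): δ = 6.30°  ✓
  (1,6): δ = 80.56°  ·
  (2,3): δ = 122.78°  ·
  (2,4): δ = 72.72°  ·
  (2,5): δ = 32.27°  ✓
  (2,6): δ = 41.99°  ✓
  (3,4): δ = 129.94°  ·
  (3,5): δ = 89.49°  ·
  (3,6): δ = 15.23°  ✓
  (4,5): δ = 139.55°  ·
  (4,6): δ = 65.28°  ·
  (5,6): δ = 105.74°  ·
antipodal pairs: 8

count = 8; pairs: (0,3), (0,4), (0,5), (1,4), (1,5), (2,5), (2,6), (3,6)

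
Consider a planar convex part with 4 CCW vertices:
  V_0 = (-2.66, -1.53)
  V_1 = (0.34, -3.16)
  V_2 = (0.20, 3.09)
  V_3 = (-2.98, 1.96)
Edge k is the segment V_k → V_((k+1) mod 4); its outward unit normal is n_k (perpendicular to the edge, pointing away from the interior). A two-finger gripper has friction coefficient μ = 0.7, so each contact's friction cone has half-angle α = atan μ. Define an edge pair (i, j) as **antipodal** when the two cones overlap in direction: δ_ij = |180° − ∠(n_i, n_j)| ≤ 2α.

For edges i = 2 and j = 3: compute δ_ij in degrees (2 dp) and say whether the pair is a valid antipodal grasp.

δ = 104.32°, invalid

α = atan 0.7 = 34.99°;  2α = 69.98°
edge 2: e_2 = (-3.18, -1.13);  n_2 = (-0.3348, +0.9423)
edge 3: e_3 = (+0.32, -3.49);  n_3 = (-0.9958, -0.0913)
∠(n_2, n_3) = 75.68°
δ = |180° − 75.68°| = 104.32°
104.32° > 2α = 69.98°  →  invalid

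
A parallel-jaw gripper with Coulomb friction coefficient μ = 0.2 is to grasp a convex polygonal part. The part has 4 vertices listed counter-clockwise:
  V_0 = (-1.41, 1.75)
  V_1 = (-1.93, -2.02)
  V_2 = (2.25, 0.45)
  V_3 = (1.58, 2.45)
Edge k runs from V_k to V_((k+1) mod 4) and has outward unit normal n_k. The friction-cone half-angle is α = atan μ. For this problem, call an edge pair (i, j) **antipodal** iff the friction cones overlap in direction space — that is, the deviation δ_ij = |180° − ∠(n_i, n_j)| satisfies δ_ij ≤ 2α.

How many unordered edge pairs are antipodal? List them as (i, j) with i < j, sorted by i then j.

α = atan 0.2 = 11.31°;  2α = 22.62°
n_0 = (-0.9906, +0.1366)
n_1 = (+0.5087, -0.8609)
n_2 = (+0.9482, +0.3176)
n_3 = (-0.2280, +0.9737)
  (0,1): δ = 51.57°  ·
  (0,2): δ = 26.37°  ·
  (0,3): δ = 111.03°  ·
  (1,2): δ = 102.06°  ·
  (1,3): δ = 17.40°  ✓
  (2,3): δ = 95.34°  ·
antipodal pairs: 1

count = 1; pairs: (1,3)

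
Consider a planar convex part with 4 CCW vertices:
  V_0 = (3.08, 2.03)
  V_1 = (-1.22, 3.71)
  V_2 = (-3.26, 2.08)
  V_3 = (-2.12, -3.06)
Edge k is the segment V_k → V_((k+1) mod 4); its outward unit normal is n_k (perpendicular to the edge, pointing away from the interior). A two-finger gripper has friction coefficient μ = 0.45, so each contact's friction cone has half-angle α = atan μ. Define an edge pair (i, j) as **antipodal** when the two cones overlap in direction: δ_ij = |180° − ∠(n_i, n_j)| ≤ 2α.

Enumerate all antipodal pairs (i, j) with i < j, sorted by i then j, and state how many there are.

α = atan 0.45 = 24.23°;  2α = 48.46°
n_0 = (+0.3639, +0.9314)
n_1 = (-0.6242, +0.7812)
n_2 = (-0.9763, -0.2165)
n_3 = (+0.6995, -0.7146)
  (0,1): δ = 120.03°  ·
  (0,2): δ = 56.15°  ·
  (0,3): δ = 65.73°  ·
  (1,2): δ = 116.12°  ·
  (1,3): δ = 5.76°  ✓
  (2,3): δ = 58.12°  ·
antipodal pairs: 1

count = 1; pairs: (1,3)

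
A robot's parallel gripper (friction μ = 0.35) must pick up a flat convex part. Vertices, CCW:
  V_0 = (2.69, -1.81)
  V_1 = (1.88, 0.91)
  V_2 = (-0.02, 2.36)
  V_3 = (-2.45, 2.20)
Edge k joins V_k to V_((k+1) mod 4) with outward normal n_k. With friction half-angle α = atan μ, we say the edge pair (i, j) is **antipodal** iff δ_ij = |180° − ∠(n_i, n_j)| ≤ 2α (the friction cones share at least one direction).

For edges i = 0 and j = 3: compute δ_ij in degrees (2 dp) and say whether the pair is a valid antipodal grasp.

α = atan 0.35 = 19.29°;  2α = 38.58°
edge 0: e_0 = (-0.81, +2.72);  n_0 = (+0.9584, +0.2854)
edge 3: e_3 = (+5.14, -4.01);  n_3 = (-0.6151, -0.7884)
∠(n_0, n_3) = 144.54°
δ = |180° − 144.54°| = 35.46°
35.46° ≤ 2α = 38.58°  →  valid

δ = 35.46°, valid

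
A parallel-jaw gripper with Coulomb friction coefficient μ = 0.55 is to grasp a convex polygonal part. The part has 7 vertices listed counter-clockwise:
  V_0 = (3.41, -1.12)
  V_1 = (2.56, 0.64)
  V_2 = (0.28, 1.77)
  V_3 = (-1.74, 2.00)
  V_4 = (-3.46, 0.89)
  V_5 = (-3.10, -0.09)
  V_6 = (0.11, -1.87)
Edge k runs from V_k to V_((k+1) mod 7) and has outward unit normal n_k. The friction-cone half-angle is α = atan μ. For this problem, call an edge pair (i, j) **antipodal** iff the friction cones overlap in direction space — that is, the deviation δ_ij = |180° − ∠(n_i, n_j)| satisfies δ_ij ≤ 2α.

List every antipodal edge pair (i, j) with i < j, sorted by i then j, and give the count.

α = atan 0.55 = 28.81°;  2α = 57.62°
n_0 = (+0.9005, +0.4349)
n_1 = (+0.4441, +0.8960)
n_2 = (+0.1131, +0.9936)
n_3 = (-0.5422, +0.8402)
n_4 = (-0.9387, -0.3448)
n_5 = (-0.4849, -0.8745)
n_6 = (+0.2216, -0.9751)
  (0,1): δ = 142.14°  ·
  (0,2): δ = 122.27°  ·
  (0,3): δ = 82.94°  ·
  (0,4): δ = 5.61°  ✓
  (0,5): δ = 35.21°  ✓
  (0,6): δ = 77.03°  ·
  (1,2): δ = 160.13°  ·
  (1,3): δ = 120.80°  ·
  (1,4): δ = 43.47°  ✓
  (1,5): δ = 2.65°  ✓
  (1,6): δ = 39.17°  ✓
  (2,3): δ = 140.67°  ·
  (2,4): δ = 63.33°  ·
  (2,5): δ = 22.51°  ✓
  (2,6): δ = 19.30°  ✓
  (3,4): δ = 102.67°  ·
  (3,5): δ = 61.85°  ·
  (3,6): δ = 20.03°  ✓
  (4,5): δ = 139.18°  ·
  (4,6): δ = 97.37°  ·
  (5,6): δ = 138.19°  ·
antipodal pairs: 8

count = 8; pairs: (0,4), (0,5), (1,4), (1,5), (1,6), (2,5), (2,6), (3,6)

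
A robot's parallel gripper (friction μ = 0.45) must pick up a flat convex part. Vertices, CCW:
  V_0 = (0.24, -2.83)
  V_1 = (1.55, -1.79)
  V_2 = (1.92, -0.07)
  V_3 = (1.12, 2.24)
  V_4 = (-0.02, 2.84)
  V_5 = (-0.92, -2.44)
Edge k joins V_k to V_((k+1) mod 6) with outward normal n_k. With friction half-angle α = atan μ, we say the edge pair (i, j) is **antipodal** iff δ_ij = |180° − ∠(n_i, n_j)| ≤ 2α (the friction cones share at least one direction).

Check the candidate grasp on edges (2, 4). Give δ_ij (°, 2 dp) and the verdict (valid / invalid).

δ = 28.78°, valid

α = atan 0.45 = 24.23°;  2α = 48.46°
edge 2: e_2 = (-0.80, +2.31);  n_2 = (+0.9449, +0.3273)
edge 4: e_4 = (-0.90, -5.28);  n_4 = (-0.9858, +0.1680)
∠(n_2, n_4) = 151.22°
δ = |180° − 151.22°| = 28.78°
28.78° ≤ 2α = 48.46°  →  valid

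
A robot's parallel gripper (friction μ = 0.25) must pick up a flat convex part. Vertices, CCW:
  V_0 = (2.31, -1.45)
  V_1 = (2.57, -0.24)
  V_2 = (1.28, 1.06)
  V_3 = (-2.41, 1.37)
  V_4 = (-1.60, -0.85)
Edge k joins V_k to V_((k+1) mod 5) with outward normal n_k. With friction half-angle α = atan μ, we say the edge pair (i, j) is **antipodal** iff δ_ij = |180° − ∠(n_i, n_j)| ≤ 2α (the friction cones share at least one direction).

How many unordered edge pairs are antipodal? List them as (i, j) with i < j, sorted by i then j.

count = 2; pairs: (1,3), (2,4)

α = atan 0.25 = 14.04°;  2α = 28.07°
n_0 = (+0.9777, -0.2101)
n_1 = (+0.7098, +0.7044)
n_2 = (+0.0837, +0.9965)
n_3 = (-0.9394, -0.3428)
n_4 = (-0.1517, -0.9884)
  (0,1): δ = 123.09°  ·
  (0,2): δ = 82.68°  ·
  (0,3): δ = 32.17°  ·
  (0,4): δ = 93.40°  ·
  (1,2): δ = 139.58°  ·
  (1,3): δ = 24.73°  ✓
  (1,4): δ = 36.50°  ·
  (2,3): δ = 65.15°  ·
  (2,4): δ = 3.92°  ✓
  (3,4): δ = 118.77°  ·
antipodal pairs: 2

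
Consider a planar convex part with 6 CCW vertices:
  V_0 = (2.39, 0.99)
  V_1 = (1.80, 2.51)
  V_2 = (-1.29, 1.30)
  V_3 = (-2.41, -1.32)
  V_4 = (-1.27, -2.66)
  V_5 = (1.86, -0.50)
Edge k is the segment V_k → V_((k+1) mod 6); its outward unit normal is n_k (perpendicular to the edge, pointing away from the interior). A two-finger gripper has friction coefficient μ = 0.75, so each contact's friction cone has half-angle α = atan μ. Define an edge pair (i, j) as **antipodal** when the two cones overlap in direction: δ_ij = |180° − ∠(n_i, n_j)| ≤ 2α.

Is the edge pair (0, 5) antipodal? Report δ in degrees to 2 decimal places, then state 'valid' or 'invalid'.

δ = 139.21°, invalid

α = atan 0.75 = 36.87°;  2α = 73.74°
edge 0: e_0 = (-0.59, +1.52);  n_0 = (+0.9322, +0.3619)
edge 5: e_5 = (+0.53, +1.49);  n_5 = (+0.9422, -0.3351)
∠(n_0, n_5) = 40.79°
δ = |180° − 40.79°| = 139.21°
139.21° > 2α = 73.74°  →  invalid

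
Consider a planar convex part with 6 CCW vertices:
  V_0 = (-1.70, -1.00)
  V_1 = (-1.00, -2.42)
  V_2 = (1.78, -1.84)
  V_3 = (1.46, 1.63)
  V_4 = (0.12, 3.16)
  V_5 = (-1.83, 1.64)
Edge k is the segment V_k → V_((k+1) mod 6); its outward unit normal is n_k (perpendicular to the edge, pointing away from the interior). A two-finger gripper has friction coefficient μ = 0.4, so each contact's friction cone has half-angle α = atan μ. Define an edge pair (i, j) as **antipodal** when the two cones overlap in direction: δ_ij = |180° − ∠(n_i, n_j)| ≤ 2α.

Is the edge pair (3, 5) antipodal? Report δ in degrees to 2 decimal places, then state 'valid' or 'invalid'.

α = atan 0.4 = 21.80°;  2α = 43.60°
edge 3: e_3 = (-1.34, +1.53);  n_3 = (+0.7523, +0.6589)
edge 5: e_5 = (+0.13, -2.64);  n_5 = (-0.9988, -0.0492)
∠(n_3, n_5) = 141.61°
δ = |180° − 141.61°| = 38.39°
38.39° ≤ 2α = 43.60°  →  valid

δ = 38.39°, valid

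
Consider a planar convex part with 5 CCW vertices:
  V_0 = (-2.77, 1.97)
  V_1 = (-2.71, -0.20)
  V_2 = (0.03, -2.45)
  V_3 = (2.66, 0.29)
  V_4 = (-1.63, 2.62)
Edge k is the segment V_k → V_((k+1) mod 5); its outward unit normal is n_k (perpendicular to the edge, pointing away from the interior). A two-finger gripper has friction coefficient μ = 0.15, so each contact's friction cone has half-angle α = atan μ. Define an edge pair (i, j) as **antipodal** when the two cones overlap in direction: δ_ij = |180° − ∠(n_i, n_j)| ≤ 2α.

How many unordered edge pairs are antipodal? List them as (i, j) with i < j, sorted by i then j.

α = atan 0.15 = 8.53°;  2α = 17.06°
n_0 = (-0.9996, -0.0276)
n_1 = (-0.6346, -0.7728)
n_2 = (+0.7214, -0.6925)
n_3 = (+0.4773, +0.8788)
n_4 = (-0.4953, +0.8687)
  (0,1): δ = 130.98°  ·
  (0,2): δ = 45.41°  ·
  (0,3): δ = 59.91°  ·
  (0,4): δ = 118.11°  ·
  (1,2): δ = 94.43°  ·
  (1,3): δ = 10.88°  ✓
  (1,4): δ = 69.08°  ·
  (2,3): δ = 74.68°  ·
  (2,4): δ = 16.48°  ✓
  (3,4): δ = 121.80°  ·
antipodal pairs: 2

count = 2; pairs: (1,3), (2,4)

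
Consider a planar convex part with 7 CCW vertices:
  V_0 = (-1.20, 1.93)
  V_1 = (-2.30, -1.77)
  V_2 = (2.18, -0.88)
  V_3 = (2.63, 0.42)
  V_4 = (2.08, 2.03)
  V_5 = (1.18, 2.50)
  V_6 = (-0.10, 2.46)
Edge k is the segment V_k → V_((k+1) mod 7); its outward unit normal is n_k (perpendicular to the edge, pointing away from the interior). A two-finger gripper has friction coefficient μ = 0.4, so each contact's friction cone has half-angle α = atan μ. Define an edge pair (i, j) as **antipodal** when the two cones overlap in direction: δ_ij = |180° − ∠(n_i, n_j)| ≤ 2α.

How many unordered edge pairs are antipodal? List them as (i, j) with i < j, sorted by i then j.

count = 5; pairs: (0,2), (0,3), (1,4), (1,5), (1,6)

α = atan 0.4 = 21.80°;  2α = 43.60°
n_0 = (-0.9585, +0.2850)
n_1 = (+0.1949, -0.9808)
n_2 = (+0.9450, -0.3271)
n_3 = (+0.9463, +0.3233)
n_4 = (+0.4629, +0.8864)
n_5 = (-0.0312, +0.9995)
n_6 = (-0.4341, +0.9009)
  (0,1): δ = 62.21°  ·
  (0,2): δ = 2.54°  ✓
  (0,3): δ = 35.42°  ✓
  (0,4): δ = 78.98°  ·
  (0,5): δ = 108.35°  ·
  (0,6): δ = 132.28°  ·
  (1,2): δ = 120.33°  ·
  (1,3): δ = 82.38°  ·
  (1,4): δ = 38.81°  ✓
  (1,5): δ = 9.45°  ✓
  (1,6): δ = 14.49°  ✓
  (2,3): δ = 142.05°  ·
  (2,4): δ = 98.48°  ·
  (2,5): δ = 69.12°  ·
  (2,6): δ = 45.18°  ·
  (3,4): δ = 136.44°  ·
  (3,5): δ = 107.07°  ·
  (3,6): δ = 83.14°  ·
  (4,5): δ = 150.64°  ·
  (4,6): δ = 126.70°  ·
  (5,6): δ = 156.06°  ·
antipodal pairs: 5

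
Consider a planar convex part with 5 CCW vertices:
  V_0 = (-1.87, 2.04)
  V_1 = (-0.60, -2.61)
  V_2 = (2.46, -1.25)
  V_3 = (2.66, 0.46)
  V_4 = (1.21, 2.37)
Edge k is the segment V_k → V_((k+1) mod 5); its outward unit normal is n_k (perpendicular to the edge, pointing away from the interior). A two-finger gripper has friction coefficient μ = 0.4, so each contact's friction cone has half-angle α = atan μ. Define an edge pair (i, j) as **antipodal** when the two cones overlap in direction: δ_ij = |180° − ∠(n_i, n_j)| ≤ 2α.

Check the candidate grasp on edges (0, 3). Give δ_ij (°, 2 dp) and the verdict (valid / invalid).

α = atan 0.4 = 21.80°;  2α = 43.60°
edge 0: e_0 = (+1.27, -4.65);  n_0 = (-0.9647, -0.2635)
edge 3: e_3 = (-1.45, +1.91);  n_3 = (+0.7965, +0.6047)
∠(n_0, n_3) = 158.07°
δ = |180° − 158.07°| = 21.93°
21.93° ≤ 2α = 43.60°  →  valid

δ = 21.93°, valid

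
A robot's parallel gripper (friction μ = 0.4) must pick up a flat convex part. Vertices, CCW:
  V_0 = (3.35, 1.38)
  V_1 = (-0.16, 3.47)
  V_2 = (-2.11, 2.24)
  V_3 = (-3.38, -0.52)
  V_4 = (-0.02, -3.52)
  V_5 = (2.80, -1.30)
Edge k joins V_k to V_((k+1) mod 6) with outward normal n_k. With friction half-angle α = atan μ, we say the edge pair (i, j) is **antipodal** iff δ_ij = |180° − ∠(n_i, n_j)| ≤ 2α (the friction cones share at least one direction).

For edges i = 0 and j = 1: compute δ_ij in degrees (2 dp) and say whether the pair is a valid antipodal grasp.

α = atan 0.4 = 21.80°;  2α = 43.60°
edge 0: e_0 = (-3.51, +2.09);  n_0 = (+0.5116, +0.8592)
edge 1: e_1 = (-1.95, -1.23);  n_1 = (-0.5335, +0.8458)
∠(n_0, n_1) = 63.01°
δ = |180° − 63.01°| = 116.99°
116.99° > 2α = 43.60°  →  invalid

δ = 116.99°, invalid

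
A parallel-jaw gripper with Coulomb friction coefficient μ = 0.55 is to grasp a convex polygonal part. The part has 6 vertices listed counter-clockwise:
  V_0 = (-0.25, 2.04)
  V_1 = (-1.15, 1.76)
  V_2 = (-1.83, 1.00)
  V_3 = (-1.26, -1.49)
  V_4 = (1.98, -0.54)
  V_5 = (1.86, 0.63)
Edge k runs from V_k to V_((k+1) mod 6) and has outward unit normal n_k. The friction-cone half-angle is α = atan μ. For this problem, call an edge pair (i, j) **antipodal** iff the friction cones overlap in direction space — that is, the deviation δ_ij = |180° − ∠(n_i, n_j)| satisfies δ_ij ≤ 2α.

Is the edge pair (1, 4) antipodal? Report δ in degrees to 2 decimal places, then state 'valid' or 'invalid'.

α = atan 0.55 = 28.81°;  2α = 57.62°
edge 1: e_1 = (-0.68, -0.76);  n_1 = (-0.7452, +0.6668)
edge 4: e_4 = (-0.12, +1.17);  n_4 = (+0.9948, +0.1020)
∠(n_1, n_4) = 132.32°
δ = |180° − 132.32°| = 47.68°
47.68° ≤ 2α = 57.62°  →  valid

δ = 47.68°, valid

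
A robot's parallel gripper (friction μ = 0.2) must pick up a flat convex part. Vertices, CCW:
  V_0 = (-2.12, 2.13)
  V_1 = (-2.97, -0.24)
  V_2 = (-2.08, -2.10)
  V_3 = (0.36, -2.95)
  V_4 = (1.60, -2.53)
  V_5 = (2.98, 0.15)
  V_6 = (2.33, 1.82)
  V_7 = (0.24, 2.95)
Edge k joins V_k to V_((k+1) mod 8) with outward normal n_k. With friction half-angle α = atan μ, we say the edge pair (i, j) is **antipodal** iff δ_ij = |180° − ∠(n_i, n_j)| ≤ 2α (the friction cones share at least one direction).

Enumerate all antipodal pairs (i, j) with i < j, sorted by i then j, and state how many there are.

count = 4; pairs: (0,4), (1,5), (2,6), (3,7)

α = atan 0.2 = 11.31°;  2α = 22.62°
n_0 = (-0.9413, +0.3376)
n_1 = (-0.9021, -0.4316)
n_2 = (-0.3290, -0.9443)
n_3 = (+0.3208, -0.9471)
n_4 = (+0.8891, -0.4578)
n_5 = (+0.9319, +0.3627)
n_6 = (+0.4756, +0.8797)
n_7 = (-0.3282, +0.9446)
  (0,1): δ = 134.70°  ·
  (0,2): δ = 89.48°  ·
  (0,3): δ = 51.56°  ·
  (0,4): δ = 7.51°  ✓
  (0,5): δ = 41.00°  ·
  (0,6): δ = 81.33°  ·
  (0,7): δ = 128.89°  ·
  (1,2): δ = 134.78°  ·
  (1,3): δ = 96.86°  ·
  (1,4): δ = 52.82°  ·
  (1,5): δ = 4.30°  ✓
  (1,6): δ = 36.03°  ·
  (1,7): δ = 83.59°  ·
  (2,3): δ = 142.08°  ·
  (2,4): δ = 98.04°  ·
  (2,5): δ = 49.53°  ·
  (2,6): δ = 9.19°  ✓
  (2,7): δ = 38.37°  ·
  (3,4): δ = 135.96°  ·
  (3,5): δ = 87.44°  ·
  (3,6): δ = 47.11°  ·
  (3,7): δ = 0.45°  ✓
  (4,5): δ = 131.49°  ·
  (4,6): δ = 91.15°  ·
  (4,7): δ = 43.59°  ·
  (5,6): δ = 139.67°  ·
  (5,7): δ = 92.11°  ·
  (6,7): δ = 132.44°  ·
antipodal pairs: 4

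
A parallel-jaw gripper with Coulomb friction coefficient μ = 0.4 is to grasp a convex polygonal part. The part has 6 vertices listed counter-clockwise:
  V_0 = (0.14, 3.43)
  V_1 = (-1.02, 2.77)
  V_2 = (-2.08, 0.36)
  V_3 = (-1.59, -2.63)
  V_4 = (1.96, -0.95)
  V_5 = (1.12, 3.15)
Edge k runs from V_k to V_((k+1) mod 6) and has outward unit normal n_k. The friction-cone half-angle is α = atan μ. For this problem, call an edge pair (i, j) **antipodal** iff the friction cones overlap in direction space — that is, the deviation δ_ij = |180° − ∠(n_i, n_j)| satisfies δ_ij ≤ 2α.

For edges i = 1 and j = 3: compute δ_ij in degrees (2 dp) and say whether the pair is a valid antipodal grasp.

δ = 40.93°, valid

α = atan 0.4 = 21.80°;  2α = 43.60°
edge 1: e_1 = (-1.06, -2.41);  n_1 = (-0.9154, +0.4026)
edge 3: e_3 = (+3.55, +1.68);  n_3 = (+0.4278, -0.9039)
∠(n_1, n_3) = 139.07°
δ = |180° − 139.07°| = 40.93°
40.93° ≤ 2α = 43.60°  →  valid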